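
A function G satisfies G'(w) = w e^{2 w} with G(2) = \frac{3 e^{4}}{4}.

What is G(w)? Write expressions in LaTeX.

G(w) = \frac{w e^{2 w}}{2} - \frac{e^{2 w}}{4}

Recognize the product-rule pattern: G'(w) = u'v + uv' with u = \frac{w}{2} - \frac{1}{4}, v = e^{2 w}, so integration by parts undoes it.
A general antiderivative is \frac{\left(2 w - 1\right) e^{2 w}}{4} + C.
The condition gives C = \frac{3 e^{4}}{4} - (\frac{3 e^{4}}{4}) = 0.
So G(w) = \frac{w e^{2 w}}{2} - \frac{e^{2 w}}{4}.
Check: d/dw[\frac{w e^{2 w}}{2} - \frac{e^{2 w}}{4}] = w e^{2 w} = G'(w).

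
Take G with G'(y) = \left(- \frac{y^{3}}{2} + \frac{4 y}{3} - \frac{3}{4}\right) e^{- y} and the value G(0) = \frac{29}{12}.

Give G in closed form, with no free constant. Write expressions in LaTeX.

Recognize the product-rule pattern: G'(y) = u'v + uv' with u = \frac{y^{3}}{2} + \frac{3 y^{2}}{2} + \frac{5 y}{3} + \frac{29}{12}, v = e^{- y}, so integration by parts undoes it.
A general antiderivative is \frac{\left(6 y^{3} + 18 y^{2} + 20 y + 29\right) e^{- y}}{12} + C.
The condition gives C = \frac{29}{12} - (\frac{29}{12}) = 0.
So G(y) = \frac{\left(6 y^{3} + 18 y^{2} + 20 y + 29\right) e^{- y}}{12}.
Check: d/dy[\frac{\left(6 y^{3} + 18 y^{2} + 20 y + 29\right) e^{- y}}{12}] = \frac{\left(- 6 y^{3} + 16 y - 9\right) e^{- y}}{12}, which equals G'(y).

G(y) = \frac{\left(6 y^{3} + 18 y^{2} + 20 y + 29\right) e^{- y}}{12}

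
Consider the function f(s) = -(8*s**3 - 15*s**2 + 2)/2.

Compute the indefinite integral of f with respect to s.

F(s) = -s**4 + 5*s**3/2 - s + C

An antiderivative F(s) passes only if d/ds[F] lands on f(s) exactly.
Check: d/ds[-s**4 + 5*s**3/2 - s] = -4*s**3 + 15*s**2/2 - 1, which equals f(s).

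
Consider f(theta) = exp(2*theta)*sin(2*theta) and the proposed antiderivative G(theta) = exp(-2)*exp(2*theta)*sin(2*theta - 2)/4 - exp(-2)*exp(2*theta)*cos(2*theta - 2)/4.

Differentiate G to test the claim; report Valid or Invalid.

d/dtheta[G] = exp(-2)*exp(2*theta)*sin(2*theta - 2)
d/dtheta[G] - f(theta) = -exp(2*theta)*sin(2*theta) + exp(-2)*exp(2*theta)*sin(2*theta - 2) != 0.

Invalid: d/dtheta[G] - f = -exp(2*theta)*sin(2*theta) + exp(-2)*exp(2*theta)*sin(2*theta - 2), which is not 0.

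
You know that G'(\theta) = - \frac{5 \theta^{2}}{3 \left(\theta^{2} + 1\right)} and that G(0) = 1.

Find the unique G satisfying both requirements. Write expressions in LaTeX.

Since d/d\theta undoes antidifferentiation here, G(\theta) must give back the stated G'(\theta).
A general antiderivative is - \frac{5 \theta}{3} + \frac{5 \operatorname{atan}{\left(\theta \right)}}{3} + C.
The condition gives C = 1 - (0) = 1.
So G(\theta) = \frac{- 5 \theta + 5 \operatorname{atan}{\left(\theta \right)} + 3}{3}.
Check: d/d\theta[\frac{- 5 \theta + 5 \operatorname{atan}{\left(\theta \right)} + 3}{3}] = - \frac{5 \theta^{2}}{3 \theta^{2} + 3}, which equals G'(\theta).

G(\theta) = \frac{- 5 \theta + 5 \operatorname{atan}{\left(\theta \right)} + 3}{3}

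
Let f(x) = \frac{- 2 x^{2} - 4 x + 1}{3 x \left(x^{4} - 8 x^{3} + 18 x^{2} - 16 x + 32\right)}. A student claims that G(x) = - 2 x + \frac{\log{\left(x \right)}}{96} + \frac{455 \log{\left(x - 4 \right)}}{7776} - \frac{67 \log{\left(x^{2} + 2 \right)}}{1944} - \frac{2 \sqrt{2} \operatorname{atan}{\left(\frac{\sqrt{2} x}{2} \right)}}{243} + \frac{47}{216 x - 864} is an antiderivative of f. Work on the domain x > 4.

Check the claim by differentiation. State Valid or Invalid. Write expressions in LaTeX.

d/dx[G] = \frac{- 6 x^{5} + 48 x^{4} - 108 x^{3} + 94 x^{2} - 196 x + 1}{3 x^{5} - 24 x^{4} + 54 x^{3} - 48 x^{2} + 96 x}
d/dx[G] - f(x) = -2 != 0.

Invalid: d/dx[G] - f = -2, which is not 0.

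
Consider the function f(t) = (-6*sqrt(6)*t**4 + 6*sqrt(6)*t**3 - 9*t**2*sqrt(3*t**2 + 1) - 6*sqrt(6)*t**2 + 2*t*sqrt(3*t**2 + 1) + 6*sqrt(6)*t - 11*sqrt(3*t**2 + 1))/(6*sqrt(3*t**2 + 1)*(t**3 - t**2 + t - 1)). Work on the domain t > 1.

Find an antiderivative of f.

An antiderivative is F(t) = -sqrt(2*t**2 + 2/3) - 3*log(2*t - 2)/2 + atan(t)/3.

A candidate is checked by its d/dt: the result must match f(t).
Check: d/dt[-sqrt(2*t**2 + 2/3) - 3*log(2*t - 2)/2 + atan(t)/3] = (-6*sqrt(6)*t**4 + 6*sqrt(6)*t**3 - 9*t**2*sqrt(3*t**2 + 1) - 6*sqrt(6)*t**2 + 2*t*sqrt(3*t**2 + 1) + 6*sqrt(6)*t - 11*sqrt(3*t**2 + 1))/(6*t**3*sqrt(3*t**2 + 1) - 6*t**2*sqrt(3*t**2 + 1) + 6*t*sqrt(3*t**2 + 1) - 6*sqrt(3*t**2 + 1)), which equals f(t).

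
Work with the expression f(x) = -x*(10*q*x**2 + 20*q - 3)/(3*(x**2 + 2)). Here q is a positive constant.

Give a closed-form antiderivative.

Recover f(x) by differentiating a candidate F(x); any mismatch rules it out.
Check: d/dx[(-10*q*x**2 + 3*log(x**2 + 2))/6] = (-10*q*x**3 - 20*q*x + 3*x)/(3*x**2 + 6), which equals f(x).

An antiderivative is F(x) = (-10*q*x**2 + 3*log(x**2 + 2))/6.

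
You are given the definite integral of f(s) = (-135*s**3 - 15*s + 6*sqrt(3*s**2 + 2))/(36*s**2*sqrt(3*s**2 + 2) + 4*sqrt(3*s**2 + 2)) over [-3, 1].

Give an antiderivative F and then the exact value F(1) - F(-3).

Any candidate F(s) must reproduce f(s) exactly when differentiated.
F(s) = -5*sqrt(3*s**2 + 2)/4 + atan(3*s)/2 is an antiderivative of f.
Check: d/ds[-5*sqrt(3*s**2 + 2)/4 + atan(3*s)/2] = (-135*s**3 - 15*s + 6*sqrt(3*s**2 + 2))/(36*s**2*sqrt(3*s**2 + 2) + 4*sqrt(3*s**2 + 2)) = f(s).
F(1) = -5*sqrt(5)/4 + atan(3)/2; F(-3) = -5*sqrt(29)/4 - atan(9)/2.
Integral = F(1) - F(-3) = -5*sqrt(5)/4 + atan(3)/2 + atan(9)/2 + 5*sqrt(29)/4.

Antiderivative: F(s) = -5*sqrt(3*s**2 + 2)/4 + atan(3*s)/2; value = -5*sqrt(5)/4 + atan(3)/2 + atan(9)/2 + 5*sqrt(29)/4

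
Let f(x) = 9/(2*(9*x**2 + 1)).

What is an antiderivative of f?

An antiderivative is F(x) = 3*atan(3*x)/2.

For F(x) to be correct the identity F'(x) - f(x) = 0 must hold.
Check: d/dx[3*atan(3*x)/2] = 9/(18*x**2 + 2), which equals f(x).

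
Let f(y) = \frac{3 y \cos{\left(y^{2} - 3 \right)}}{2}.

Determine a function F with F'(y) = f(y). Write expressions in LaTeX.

f matches the chain-rule pattern g'(h)*h' with inner function h(y) = y^{2} - 3; substituting u = h(y) collapses the integral.
Check: d/dy[\frac{3 \sin{\left(y^{2} - 3 \right)}}{4}] = \frac{3 y \cos{\left(y^{2} - 3 \right)}}{2} = f(y).

An antiderivative is F(y) = \frac{3 \sin{\left(y^{2} - 3 \right)}}{4}.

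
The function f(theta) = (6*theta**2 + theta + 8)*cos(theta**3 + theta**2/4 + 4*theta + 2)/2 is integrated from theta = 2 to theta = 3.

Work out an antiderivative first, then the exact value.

The substitution u = theta**3 + theta**2/4 + 4*theta + 2 works: f is exactly (dF/du)*(du/dtheta) for that inner function.
F(theta) = sin(theta**3 + theta**2/4 + 4*theta + 2) is an antiderivative of f.
Check: d/dtheta[sin(theta**3 + theta**2/4 + 4*theta + 2)] = 3*theta**2*cos(theta**3 + theta**2/4 + 4*theta + 2) + theta*cos(theta**3 + theta**2/4 + 4*theta + 2)/2 + 4*cos(theta**3 + theta**2/4 + 4*theta + 2), which equals f(theta).
F(3) = sin(173/4); F(2) = sin(19).
Integral = F(3) - F(2) = sin(173/4) - sin(19).

Antiderivative: F(theta) = sin(theta**3 + theta**2/4 + 4*theta + 2); value = sin(173/4) - sin(19)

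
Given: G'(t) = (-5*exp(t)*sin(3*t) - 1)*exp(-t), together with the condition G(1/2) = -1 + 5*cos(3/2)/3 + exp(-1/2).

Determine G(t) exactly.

G(t) = (5*exp(t)*cos(3*t) - 3*exp(t) + 3)*exp(-t)/3

Since d/dt undoes antidifferentiation here, G(t) must give back the stated G'(t).
A general antiderivative is 5*cos(3*t)/3 + exp(-t) + C.
The condition gives C = -1 + 5*cos(3/2)/3 + exp(-1/2) - (5*cos(3/2)/3 + exp(-1/2)) = -1.
So G(t) = (5*exp(t)*cos(3*t) - 3*exp(t) + 3)*exp(-t)/3.
Check: d/dt[(5*exp(t)*cos(3*t) - 3*exp(t) + 3)*exp(-t)/3] = (-5*exp(t)*sin(3*t) - 1)*exp(-t) = G'(t).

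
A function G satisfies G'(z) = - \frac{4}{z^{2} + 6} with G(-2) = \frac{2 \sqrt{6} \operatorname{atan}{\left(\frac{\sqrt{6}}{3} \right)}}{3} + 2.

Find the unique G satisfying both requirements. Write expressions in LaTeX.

Check a candidate G(z) by differentiating: d/dz[G] must match the given G'(z).
A general antiderivative is - \frac{2 \sqrt{6} \operatorname{atan}{\left(\frac{\sqrt{6} z}{6} \right)}}{3} + C.
The condition gives C = \frac{2 \sqrt{6} \operatorname{atan}{\left(\frac{\sqrt{6}}{3} \right)}}{3} + 2 - (\frac{2 \sqrt{6} \operatorname{atan}{\left(\frac{\sqrt{6}}{3} \right)}}{3}) = 2.
So G(z) = \frac{2 \left(- \sqrt{6} \operatorname{atan}{\left(\frac{\sqrt{6} z}{6} \right)} + 3\right)}{3}.
Check: d/dz[\frac{2 \left(- \sqrt{6} \operatorname{atan}{\left(\frac{\sqrt{6} z}{6} \right)} + 3\right)}{3}] = - \frac{4}{z^{2} + 6} = G'(z).

G(z) = \frac{2 \left(- \sqrt{6} \operatorname{atan}{\left(\frac{\sqrt{6} z}{6} \right)} + 3\right)}{3}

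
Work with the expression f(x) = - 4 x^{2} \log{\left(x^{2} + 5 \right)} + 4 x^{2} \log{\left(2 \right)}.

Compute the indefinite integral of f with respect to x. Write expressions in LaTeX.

F(x) = - \frac{4 x^{3} \log{\left(\frac{x^{2}}{2} + \frac{5}{2} \right)}}{3} + \frac{8 x^{3}}{9} - \frac{40 x}{3} + \frac{40 \sqrt{5} \operatorname{atan}{\left(\frac{\sqrt{5} x}{5} \right)}}{3} + C

The integrand splits into summands that can be handled one at a time.
Check: d/dx[- \frac{4 x^{3} \log{\left(\frac{x^{2}}{2} + \frac{5}{2} \right)}}{3} + \frac{8 x^{3}}{9} - \frac{40 x}{3} + \frac{40 \sqrt{5} \operatorname{atan}{\left(\frac{\sqrt{5} x}{5} \right)}}{3}] = - 4 x^{2} \log{\left(x^{2} + 5 \right)} + 4 x^{2} \log{\left(2 \right)} = f(x).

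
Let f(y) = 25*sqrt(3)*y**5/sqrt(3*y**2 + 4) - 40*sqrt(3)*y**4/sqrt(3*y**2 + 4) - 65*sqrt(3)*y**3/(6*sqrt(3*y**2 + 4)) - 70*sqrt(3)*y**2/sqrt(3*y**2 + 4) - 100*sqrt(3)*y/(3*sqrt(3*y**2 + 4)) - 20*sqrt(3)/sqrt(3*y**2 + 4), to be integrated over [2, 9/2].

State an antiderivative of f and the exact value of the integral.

Recognize the product-rule pattern: f = u'v + uv' with u = -5*sqrt(y**2 + 4/3), v = -y**4 + 2*y**3 + 5*y**2/2 + 3*y, so integration by parts undoes it.
F(y) = -5*sqrt(3)*y*sqrt(3*y**2 + 4)*(-2*y**3 + 4*y**2 + 5*y + 6)/6 is an antiderivative of f.
Check: d/dy[-5*sqrt(3)*y*sqrt(3*y**2 + 4)*(-2*y**3 + 4*y**2 + 5*y + 6)/6] = (150*sqrt(3)*y**5 - 240*sqrt(3)*y**4 - 65*sqrt(3)*y**3 - 420*sqrt(3)*y**2 - 200*sqrt(3)*y - 120*sqrt(3))/(6*sqrt(3*y**2 + 4)), which equals f(y).
F(9/2) = 4365*sqrt(777)/32; F(2) = -320*sqrt(3)/3.
Integral = F(9/2) - F(2) = 320*sqrt(3)/3 + 4365*sqrt(777)/32.

Antiderivative: F(y) = -5*sqrt(3)*y*sqrt(3*y**2 + 4)*(-2*y**3 + 4*y**2 + 5*y + 6)/6; value = 320*sqrt(3)/3 + 4365*sqrt(777)/32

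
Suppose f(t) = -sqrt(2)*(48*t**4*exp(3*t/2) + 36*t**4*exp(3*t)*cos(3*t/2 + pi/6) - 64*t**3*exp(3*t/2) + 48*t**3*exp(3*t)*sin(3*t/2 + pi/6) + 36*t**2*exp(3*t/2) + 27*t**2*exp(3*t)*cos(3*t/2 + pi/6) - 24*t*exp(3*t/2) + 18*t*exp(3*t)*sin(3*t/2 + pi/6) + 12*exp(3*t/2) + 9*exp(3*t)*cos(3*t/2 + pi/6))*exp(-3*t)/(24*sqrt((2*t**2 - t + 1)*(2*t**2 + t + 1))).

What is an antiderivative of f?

f has the shape u'v + uv' for u = -sqrt(2*t**4 + 3*t**2/2 + 1/2) and v = sin(3*t/2 + pi/6)/2 - 2*exp(-3*t/2)/3 — it is the derivative of the product u*v.
Check: d/dt[-sqrt(2)*(3*exp(3*t/2)*sin(3*t/2 + pi/6) - 4)*sqrt(4*t**4 + 3*t**2 + 1)*exp(-3*t/2)/12] = (-48*sqrt(2)*t**4*exp(3*t/2) - 36*sqrt(2)*t**4*exp(3*t)*cos(3*t/2 + pi/6) + 64*sqrt(2)*t**3*exp(3*t/2) - 48*sqrt(2)*t**3*exp(3*t)*sin(3*t/2 + pi/6) - 36*sqrt(2)*t**2*exp(3*t/2) - 27*sqrt(2)*t**2*exp(3*t)*cos(3*t/2 + pi/6) + 24*sqrt(2)*t*exp(3*t/2) - 18*sqrt(2)*t*exp(3*t)*sin(3*t/2 + pi/6) - 12*sqrt(2)*exp(3*t/2) - 9*sqrt(2)*exp(3*t)*cos(3*t/2 + pi/6))*exp(-3*t)/(24*sqrt(4*t**4 + 3*t**2 + 1)), which equals f(t).

An antiderivative is F(t) = -sqrt(2)*(3*exp(3*t/2)*sin(3*t/2 + pi/6) - 4)*sqrt(4*t**4 + 3*t**2 + 1)*exp(-3*t/2)/12.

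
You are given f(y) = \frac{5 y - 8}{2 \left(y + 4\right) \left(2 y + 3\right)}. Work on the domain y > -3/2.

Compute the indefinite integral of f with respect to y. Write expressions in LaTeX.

The denominator factors as 2 \left(y + 4\right) \left(2 y + 3\right); partial fractions split f into directly integrable pieces: - \frac{31}{10 \left(2 y + 3\right)} + \frac{14}{5 \left(y + 4\right)}.
Check: d/dy[- \frac{31 \log{\left(y + \frac{3}{2} \right)}}{20} + \frac{14 \log{\left(y + 4 \right)}}{5}] = \frac{5 y - 8}{4 y^{2} + 22 y + 24}, which equals f(y).

F(y) = - \frac{31 \log{\left(y + \frac{3}{2} \right)}}{20} + \frac{14 \log{\left(y + 4 \right)}}{5} + C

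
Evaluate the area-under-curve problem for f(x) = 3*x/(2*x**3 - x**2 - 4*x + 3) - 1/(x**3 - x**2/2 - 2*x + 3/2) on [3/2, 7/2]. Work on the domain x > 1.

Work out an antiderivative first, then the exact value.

The denominator factors as (x - 1)**2*(2*x + 3); partial fractions split f into directly integrable pieces: -26/(25*(2*x + 3)) + 13/(25*(x - 1)) + 1/(5*(x - 1)**2).
F(x) = 13*log(x - 1)/25 - 13*log(x + 3/2)/25 - 1/(5*x - 5) is an antiderivative of f.
Check: d/dx[13*log(x - 1)/25 - 13*log(x + 3/2)/25 - 1/(5*x - 5)] = (3*x - 2)/(2*x**3 - x**2 - 4*x + 3), which equals f(x).
F(7/2) = -13*log(5)/25 - 2/25 + 13*log(5/2)/25; F(3/2) = -13*log(3)/25 - 2/5 - 13*log(2)/25.
Integral = F(7/2) - F(3/2) = -13*log(5)/25 + 8/25 + 13*log(2)/25 + 13*log(5/2)/25 + 13*log(3)/25.

Antiderivative: F(x) = 13*log(x - 1)/25 - 13*log(x + 3/2)/25 - 1/(5*x - 5); value = -13*log(5)/25 + 8/25 + 13*log(2)/25 + 13*log(5/2)/25 + 13*log(3)/25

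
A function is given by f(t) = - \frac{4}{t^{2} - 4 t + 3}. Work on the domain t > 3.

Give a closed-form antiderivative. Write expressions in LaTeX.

The denominator factors as \left(t - 3\right) \left(t - 1\right); partial fractions split f into directly integrable pieces: \frac{2}{t - 1} - \frac{2}{t - 3}.
Check: d/dt[2 \left(- \log{\left(t - 3 \right)} + \log{\left(t - 1 \right)}\right)] = - \frac{4}{t^{2} - 4 t + 3} = f(t).

An antiderivative is F(t) = 2 \left(- \log{\left(t - 3 \right)} + \log{\left(t - 1 \right)}\right).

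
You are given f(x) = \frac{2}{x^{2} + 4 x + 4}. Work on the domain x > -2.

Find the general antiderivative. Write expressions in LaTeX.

F(x) = - \frac{4}{2 x + 4} + C

Differentiate the proposed F(x) back; it has to land on f(x) exactly.
Check: d/dx[- \frac{4}{2 x + 4}] = \frac{2}{x^{2} + 4 x + 4} = f(x).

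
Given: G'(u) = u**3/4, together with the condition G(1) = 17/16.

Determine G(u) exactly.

G(u) = (u**4 + 16)/16

A first test for any G(u): its u-derivative must equal the given G'(u).
A general antiderivative is u**4/16 + C.
The condition gives C = 17/16 - (1/16) = 1.
So G(u) = (u**4 + 16)/16.
Check: d/du[(u**4 + 16)/16] = u**3/4 = G'(u).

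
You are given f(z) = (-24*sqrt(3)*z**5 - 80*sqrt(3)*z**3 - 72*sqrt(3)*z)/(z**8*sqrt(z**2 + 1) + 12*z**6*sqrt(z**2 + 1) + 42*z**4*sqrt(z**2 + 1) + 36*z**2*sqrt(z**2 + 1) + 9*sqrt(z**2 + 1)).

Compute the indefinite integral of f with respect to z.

F(z) = 8*sqrt(3)*sqrt(z**2 + 1)/(z**4 + 6*z**2 + 3) + C

Recognize the product-rule pattern: f = u'v + uv' with u = 8*sqrt(3*z**2 + 3)/3, v = 1/(z**4/3 + 2*z**2 + 1), so integration by parts undoes it.
Check: d/dz[8*sqrt(3)*sqrt(z**2 + 1)/(z**4 + 6*z**2 + 3)] = (-24*sqrt(3)*z**5 - 80*sqrt(3)*z**3 - 72*sqrt(3)*z)/(z**8*sqrt(z**2 + 1) + 12*z**6*sqrt(z**2 + 1) + 42*z**4*sqrt(z**2 + 1) + 36*z**2*sqrt(z**2 + 1) + 9*sqrt(z**2 + 1)) = f(z).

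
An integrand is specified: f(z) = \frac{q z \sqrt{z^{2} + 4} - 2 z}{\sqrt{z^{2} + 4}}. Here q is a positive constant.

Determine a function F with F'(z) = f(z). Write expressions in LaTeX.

Any candidate F(z) must reproduce f(z) exactly when differentiated.
Check: d/dz[\frac{q z^{2} - 4 \sqrt{z^{2} + 4}}{2}] = \frac{q z \sqrt{z^{2} + 4} - 2 z}{\sqrt{z^{2} + 4}} = f(z).

An antiderivative is F(z) = \frac{q z^{2} - 4 \sqrt{z^{2} + 4}}{2}.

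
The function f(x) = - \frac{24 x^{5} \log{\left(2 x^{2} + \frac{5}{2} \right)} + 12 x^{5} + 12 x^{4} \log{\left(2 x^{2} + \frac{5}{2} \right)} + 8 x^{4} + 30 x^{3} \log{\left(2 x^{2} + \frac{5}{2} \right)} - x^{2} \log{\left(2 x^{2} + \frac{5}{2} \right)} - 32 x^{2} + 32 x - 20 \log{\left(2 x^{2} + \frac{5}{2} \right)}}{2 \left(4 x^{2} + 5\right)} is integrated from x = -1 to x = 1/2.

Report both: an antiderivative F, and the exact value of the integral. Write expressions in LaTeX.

Antiderivative: F(x) = - \frac{3 x^{4} \log{\left(2 x^{2} + \frac{5}{2} \right)}}{4} - \frac{x^{3} \log{\left(2 x^{2} + \frac{5}{2} \right)}}{2} + 2 x \log{\left(2 x^{2} + \frac{5}{2} \right)} - 2 \log{\left(2 x^{2} + \frac{5}{2} \right)}; value = - \frac{71 \log{\left(3 \right)}}{64} + \frac{17 \log{\left(\frac{9}{2} \right)}}{4}

f has the shape u'v + uv' for u = - \frac{3 x^{4}}{4} - \frac{x^{3}}{2} + 2 x - 2 and v = \log{\left(2 x^{2} + \frac{5}{2} \right)} — it is the derivative of the product u*v.
F(x) = - \frac{3 x^{4} \log{\left(2 x^{2} + \frac{5}{2} \right)}}{4} - \frac{x^{3} \log{\left(2 x^{2} + \frac{5}{2} \right)}}{2} + 2 x \log{\left(2 x^{2} + \frac{5}{2} \right)} - 2 \log{\left(2 x^{2} + \frac{5}{2} \right)} is an antiderivative of f.
Check: d/dx[- \frac{3 x^{4} \log{\left(2 x^{2} + \frac{5}{2} \right)}}{4} - \frac{x^{3} \log{\left(2 x^{2} + \frac{5}{2} \right)}}{2} + 2 x \log{\left(2 x^{2} + \frac{5}{2} \right)} - 2 \log{\left(2 x^{2} + \frac{5}{2} \right)}] = \frac{- 24 x^{5} \log{\left(2 x^{2} + \frac{5}{2} \right)} - 12 x^{5} - 12 x^{4} \log{\left(2 x^{2} + \frac{5}{2} \right)} - 8 x^{4} - 30 x^{3} \log{\left(2 x^{2} + \frac{5}{2} \right)} + x^{2} \log{\left(2 x^{2} + \frac{5}{2} \right)} + 32 x^{2} - 32 x + 20 \log{\left(2 x^{2} + \frac{5}{2} \right)}}{8 x^{2} + 10}, which equals f(x).
F(1/2) = - \frac{71 \log{\left(3 \right)}}{64}; F(-1) = - \frac{17 \log{\left(\frac{9}{2} \right)}}{4}.
Integral = F(1/2) - F(-1) = - \frac{71 \log{\left(3 \right)}}{64} + \frac{17 \log{\left(\frac{9}{2} \right)}}{4}.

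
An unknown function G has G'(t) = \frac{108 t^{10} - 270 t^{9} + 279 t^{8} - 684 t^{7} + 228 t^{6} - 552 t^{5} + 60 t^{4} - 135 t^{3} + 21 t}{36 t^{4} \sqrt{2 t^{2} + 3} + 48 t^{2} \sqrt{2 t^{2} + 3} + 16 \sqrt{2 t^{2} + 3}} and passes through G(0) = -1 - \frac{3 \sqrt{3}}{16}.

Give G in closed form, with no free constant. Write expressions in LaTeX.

G'(t) has the shape u'v + uv' for u = \frac{3 \sqrt{2 t^{2} + 3}}{4} and v = \frac{t^{5}}{3} - t^{4} - \frac{1}{2 \left(3 t^{2} + 2\right)} — it is the derivative of the product u*v.
A general antiderivative is \frac{3 \sqrt{2 t^{2} + 3} \left(\frac{t^{5}}{3} - t^{4} - \frac{1}{2 \left(3 t^{2} + 2\right)}\right)}{4} + C.
The condition gives C = -1 - \frac{3 \sqrt{3}}{16} - (- \frac{3 \sqrt{3}}{16}) = -1.
So G(t) = \frac{6 t^{7} \sqrt{2 t^{2} + 3} - 18 t^{6} \sqrt{2 t^{2} + 3} + 4 t^{5} \sqrt{2 t^{2} + 3} - 12 t^{4} \sqrt{2 t^{2} + 3} - 24 t^{2} - 3 \sqrt{2 t^{2} + 3} - 16}{8 \left(3 t^{2} + 2\right)}.
Check: d/dt[\frac{6 t^{7} \sqrt{2 t^{2} + 3} - 18 t^{6} \sqrt{2 t^{2} + 3} + 4 t^{5} \sqrt{2 t^{2} + 3} - 12 t^{4} \sqrt{2 t^{2} + 3} - 24 t^{2} - 3 \sqrt{2 t^{2} + 3} - 16}{8 \left(3 t^{2} + 2\right)}] = \frac{108 t^{10} - 270 t^{9} + 279 t^{8} - 684 t^{7} + 228 t^{6} - 552 t^{5} + 60 t^{4} - 135 t^{3} + 21 t}{36 t^{4} \sqrt{2 t^{2} + 3} + 48 t^{2} \sqrt{2 t^{2} + 3} + 16 \sqrt{2 t^{2} + 3}} = G'(t).

G(t) = \frac{6 t^{7} \sqrt{2 t^{2} + 3} - 18 t^{6} \sqrt{2 t^{2} + 3} + 4 t^{5} \sqrt{2 t^{2} + 3} - 12 t^{4} \sqrt{2 t^{2} + 3} - 24 t^{2} - 3 \sqrt{2 t^{2} + 3} - 16}{8 \left(3 t^{2} + 2\right)}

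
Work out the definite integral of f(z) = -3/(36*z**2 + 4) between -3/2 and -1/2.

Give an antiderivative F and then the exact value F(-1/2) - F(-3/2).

Antiderivative: F(z) = -atan(3*z)/4; value = -atan(9/2)/4 + atan(3/2)/4

Check any antiderivative F(z) by computing F'(z) and comparing it with f(z).
F(z) = -atan(3*z)/4 is an antiderivative of f.
Check: d/dz[-atan(3*z)/4] = -3/(36*z**2 + 4) = f(z).
F(-1/2) = atan(3/2)/4; F(-3/2) = atan(9/2)/4.
Integral = F(-1/2) - F(-3/2) = -atan(9/2)/4 + atan(3/2)/4.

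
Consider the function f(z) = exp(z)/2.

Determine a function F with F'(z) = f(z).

An antiderivative is F(z) = exp(z)/2.

An antiderivative F(z) passes only if d/dz[F] lands on f(z) exactly.
Check: d/dz[exp(z)/2] = exp(z)/2 = f(z).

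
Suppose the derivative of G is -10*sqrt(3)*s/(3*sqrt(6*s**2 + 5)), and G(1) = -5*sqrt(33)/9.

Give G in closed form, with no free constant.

G(s) = -5*sqrt(2*s**2 + 5/3)/3

The substitution u = 2*s**2 + 5/3 works: G'(s) is exactly (dG/du)*(du/ds) for that inner function.
A general antiderivative is -5*sqrt(2*s**2 + 5/3)/3 + C.
The condition gives C = -5*sqrt(33)/9 - (-5*sqrt(33)/9) = 0.
So G(s) = -5*sqrt(2*s**2 + 5/3)/3.
Check: d/ds[-5*sqrt(2*s**2 + 5/3)/3] = -10*sqrt(3)*s/(3*sqrt(6*s**2 + 5)) = G'(s).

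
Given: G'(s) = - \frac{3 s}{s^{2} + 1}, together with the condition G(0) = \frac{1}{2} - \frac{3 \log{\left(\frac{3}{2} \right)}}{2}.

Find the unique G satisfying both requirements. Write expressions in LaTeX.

The substitution u = \frac{3 s^{2}}{2} + \frac{3}{2} works: G'(s) is exactly (dG/du)*(du/ds) for that inner function.
A general antiderivative is - \frac{3 \log{\left(\frac{3 s^{2}}{2} + \frac{3}{2} \right)}}{2} + C.
The condition gives C = \frac{1}{2} - \frac{3 \log{\left(\frac{3}{2} \right)}}{2} - (- \frac{3 \log{\left(\frac{3}{2} \right)}}{2}) = \frac{1}{2}.
So G(s) = \frac{1}{2} - \frac{3 \log{\left(\frac{3 s^{2}}{2} + \frac{3}{2} \right)}}{2}.
Check: d/ds[\frac{1}{2} - \frac{3 \log{\left(\frac{3 s^{2}}{2} + \frac{3}{2} \right)}}{2}] = - \frac{3 s}{s^{2} + 1} = G'(s).

G(s) = \frac{1}{2} - \frac{3 \log{\left(\frac{3 s^{2}}{2} + \frac{3}{2} \right)}}{2}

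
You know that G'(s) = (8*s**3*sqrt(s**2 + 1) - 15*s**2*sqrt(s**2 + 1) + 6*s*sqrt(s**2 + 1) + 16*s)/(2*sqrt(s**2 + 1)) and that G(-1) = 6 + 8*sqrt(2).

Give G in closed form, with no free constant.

Since d/ds undoes antidifferentiation here, G(s) must give back the stated G'(s).
A general antiderivative is s**4 - 5*s**3/2 + 3*s**2/2 + 4*sqrt(4*s**2 + 4) + 1/2 + C.
The condition gives C = 6 + 8*sqrt(2) - (11/2 + 8*sqrt(2)) = 1/2.
So G(s) = (2*s**4 - 5*s**3 + 3*s**2 + 16*sqrt(s**2 + 1) + 2)/2.
Check: d/ds[(2*s**4 - 5*s**3 + 3*s**2 + 16*sqrt(s**2 + 1) + 2)/2] = (8*s**3*sqrt(s**2 + 1) - 15*s**2*sqrt(s**2 + 1) + 6*s*sqrt(s**2 + 1) + 16*s)/(2*sqrt(s**2 + 1)) = G'(s).

G(s) = (2*s**4 - 5*s**3 + 3*s**2 + 16*sqrt(s**2 + 1) + 2)/2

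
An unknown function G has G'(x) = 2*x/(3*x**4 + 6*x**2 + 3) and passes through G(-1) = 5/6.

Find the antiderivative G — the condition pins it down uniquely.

G(x) = (3*x**2 + 2)/(3*(x**2 + 1))

G'(x) matches the chain-rule pattern g'(h)*h' with inner function h(x) = 2*x**2 + 2; substituting u = h(x) collapses the integral.
A general antiderivative is -2/(3*(2*x**2 + 2)) + C.
The condition gives C = 5/6 - (-1/6) = 1.
So G(x) = (3*x**2 + 2)/(3*(x**2 + 1)).
Check: d/dx[(3*x**2 + 2)/(3*(x**2 + 1))] = 2*x/(3*x**4 + 6*x**2 + 3) = G'(x).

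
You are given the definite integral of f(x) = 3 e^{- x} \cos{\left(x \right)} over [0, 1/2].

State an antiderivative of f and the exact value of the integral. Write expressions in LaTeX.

A candidate is checked by its d/dx: the result must match f(x).
F(x) = \frac{3 e^{- x} \sin{\left(x \right)}}{2} - \frac{3 e^{- x} \cos{\left(x \right)}}{2} is an antiderivative of f.
Check: d/dx[\frac{3 e^{- x} \sin{\left(x \right)}}{2} - \frac{3 e^{- x} \cos{\left(x \right)}}{2}] = 3 e^{- x} \cos{\left(x \right)} = f(x).
F(1/2) = - \frac{3 \cos{\left(\frac{1}{2} \right)}}{2 e^{\frac{1}{2}}} + \frac{3 \sin{\left(\frac{1}{2} \right)}}{2 e^{\frac{1}{2}}}; F(0) = - \frac{3}{2}.
Integral = F(1/2) - F(0) = - \frac{3 \cos{\left(\frac{1}{2} \right)}}{2 e^{\frac{1}{2}}} + \frac{3 \sin{\left(\frac{1}{2} \right)}}{2 e^{\frac{1}{2}}} + \frac{3}{2}.

Antiderivative: F(x) = \frac{3 e^{- x} \sin{\left(x \right)}}{2} - \frac{3 e^{- x} \cos{\left(x \right)}}{2}; value = - \frac{3 \cos{\left(\frac{1}{2} \right)}}{2 e^{\frac{1}{2}}} + \frac{3 \sin{\left(\frac{1}{2} \right)}}{2 e^{\frac{1}{2}}} + \frac{3}{2}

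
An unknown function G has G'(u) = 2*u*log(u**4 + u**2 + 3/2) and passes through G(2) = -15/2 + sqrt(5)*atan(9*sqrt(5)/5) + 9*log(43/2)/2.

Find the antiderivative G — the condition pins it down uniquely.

Any candidate G(u) must reproduce the stated G'(u) exactly.
A general antiderivative is u**2*log(u**4 + u**2 + 3/2) - 2*u**2 + log(u**4 + u**2 + 3/2)/2 + sqrt(5)*atan(2*sqrt(5)*u**2/5 + sqrt(5)/5) + C.
The condition gives C = -15/2 + sqrt(5)*atan(9*sqrt(5)/5) + 9*log(43/2)/2 - (-8 + sqrt(5)*atan(9*sqrt(5)/5) + 9*log(43/2)/2) = 1/2.
So G(u) = u**2*log(u**4 + u**2 + 3/2) - 2*u**2 + log(u**4 + u**2 + 3/2)/2 + sqrt(5)*atan(2*sqrt(5)*u**2/5 + sqrt(5)/5) + 1/2.
Check: d/du[u**2*log(u**4 + u**2 + 3/2) - 2*u**2 + log(u**4 + u**2 + 3/2)/2 + sqrt(5)*atan(2*sqrt(5)*u**2/5 + sqrt(5)/5) + 1/2] = 2*u*log(u**4 + u**2 + 3/2) = G'(u).

G(u) = u**2*log(u**4 + u**2 + 3/2) - 2*u**2 + log(u**4 + u**2 + 3/2)/2 + sqrt(5)*atan(2*sqrt(5)*u**2/5 + sqrt(5)/5) + 1/2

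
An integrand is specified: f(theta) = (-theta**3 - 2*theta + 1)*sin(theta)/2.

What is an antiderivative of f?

For F(theta) to be correct the identity F'(theta) - f(theta) = 0 must hold.
Check: d/dtheta[theta**3*cos(theta)/2 - 3*theta**2*sin(theta)/2 - 2*theta*cos(theta) + 2*sin(theta) - cos(theta)/2] = -theta**3*sin(theta)/2 - theta*sin(theta) + sin(theta)/2, which equals f(theta).

An antiderivative is F(theta) = theta**3*cos(theta)/2 - 3*theta**2*sin(theta)/2 - 2*theta*cos(theta) + 2*sin(theta) - cos(theta)/2.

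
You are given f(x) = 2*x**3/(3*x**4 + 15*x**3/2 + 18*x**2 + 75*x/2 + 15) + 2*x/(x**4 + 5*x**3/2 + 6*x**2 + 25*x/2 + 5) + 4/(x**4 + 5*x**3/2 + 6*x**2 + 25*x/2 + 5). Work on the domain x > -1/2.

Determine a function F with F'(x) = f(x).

An antiderivative is F(x) = 10*log(x + 1/2)/27 + 32*log(x + 2)/81 - 4*log(x**2 + 5)/81 - 56*sqrt(5)*atan(sqrt(5)*x/5)/405.

The denominator factors as 3*(x + 2)*(2*x + 1)*(x**2 + 5); partial fractions split f into directly integrable pieces: -8*(x + 7)/(81*(x**2 + 5)) + 20/(27*(2*x + 1)) + 32/(81*(x + 2)).
Check: d/dx[10*log(x + 1/2)/27 + 32*log(x + 2)/81 - 4*log(x**2 + 5)/81 - 56*sqrt(5)*atan(sqrt(5)*x/5)/405] = (4*x**3 + 12*x + 24)/(6*x**4 + 15*x**3 + 36*x**2 + 75*x + 30), which equals f(x).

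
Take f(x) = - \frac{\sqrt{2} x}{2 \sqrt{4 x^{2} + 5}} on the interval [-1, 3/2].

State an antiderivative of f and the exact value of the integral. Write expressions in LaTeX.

Antiderivative: F(x) = - \frac{\sqrt{2} \sqrt{4 x^{2} + 5}}{8}; value = - \frac{\sqrt{7}}{4} + \frac{3 \sqrt{2}}{8}

f matches the chain-rule pattern g'(h)*h' with inner function h(x) = 2 x^{2} + \frac{5}{2}; substituting u = h(x) collapses the integral.
F(x) = - \frac{\sqrt{2} \sqrt{4 x^{2} + 5}}{8} is an antiderivative of f.
Check: d/dx[- \frac{\sqrt{2} \sqrt{4 x^{2} + 5}}{8}] = - \frac{\sqrt{2} x}{2 \sqrt{4 x^{2} + 5}} = f(x).
F(3/2) = - \frac{\sqrt{7}}{4}; F(-1) = - \frac{3 \sqrt{2}}{8}.
Integral = F(3/2) - F(-1) = - \frac{\sqrt{7}}{4} + \frac{3 \sqrt{2}}{8}.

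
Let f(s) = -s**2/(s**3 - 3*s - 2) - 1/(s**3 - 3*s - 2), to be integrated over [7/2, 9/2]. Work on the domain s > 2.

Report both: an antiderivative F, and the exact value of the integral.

Factor the denominator ((s - 2)*(s + 1)**2) and decompose: f = -4/(9*(s + 1)) + 2/(3*(s + 1)**2) - 5/(9*(s - 2)); each piece integrates to a log, atan, or power term.
F(s) = -5*log(s - 2)/9 - 4*log(s + 1)/9 - 2/(3*s + 3) is an antiderivative of f.
Check: d/ds[-5*log(s - 2)/9 - 4*log(s + 1)/9 - 2/(3*s + 3)] = (-s**2 - 1)/(s**3 - 3*s - 2), which equals f(s).
F(9/2) = -4*log(11/2)/9 - 5*log(5/2)/9 - 4/33; F(7/2) = -4*log(9/2)/9 - 5*log(3/2)/9 - 4/27.
Integral = F(9/2) - F(7/2) = -4*log(11/2)/9 - 5*log(5/2)/9 + 8/297 + 5*log(3/2)/9 + 4*log(9/2)/9.

Antiderivative: F(s) = -5*log(s - 2)/9 - 4*log(s + 1)/9 - 2/(3*s + 3); value = -4*log(11/2)/9 - 5*log(5/2)/9 + 8/297 + 5*log(3/2)/9 + 4*log(9/2)/9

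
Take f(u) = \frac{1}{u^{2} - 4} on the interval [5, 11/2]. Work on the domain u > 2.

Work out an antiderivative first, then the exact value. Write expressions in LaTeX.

Factor the denominator (\left(u - 2\right) \left(u + 2\right)) and decompose: f = - \frac{1}{4 \left(u + 2\right)} + \frac{1}{4 \left(u - 2\right)}; each piece integrates to a log, atan, or power term.
F(u) = - \frac{- \log{\left(u - 2 \right)} + \log{\left(u + 2 \right)}}{4} is an antiderivative of f.
Check: d/du[- \frac{- \log{\left(u - 2 \right)} + \log{\left(u + 2 \right)}}{4}] = \frac{1}{u^{2} - 4} = f(u).
F(11/2) = - \frac{\log{\left(\frac{15}{2} \right)}}{4} + \frac{\log{\left(\frac{7}{2} \right)}}{4}; F(5) = - \frac{\log{\left(7 \right)}}{4} + \frac{\log{\left(3 \right)}}{4}.
Integral = F(11/2) - F(5) = - \frac{\log{\left(\frac{15}{2} \right)}}{4} - \frac{\log{\left(3 \right)}}{4} + \frac{\log{\left(\frac{7}{2} \right)}}{4} + \frac{\log{\left(7 \right)}}{4}.

Antiderivative: F(u) = - \frac{- \log{\left(u - 2 \right)} + \log{\left(u + 2 \right)}}{4}; value = - \frac{\log{\left(\frac{15}{2} \right)}}{4} - \frac{\log{\left(3 \right)}}{4} + \frac{\log{\left(\frac{7}{2} \right)}}{4} + \frac{\log{\left(7 \right)}}{4}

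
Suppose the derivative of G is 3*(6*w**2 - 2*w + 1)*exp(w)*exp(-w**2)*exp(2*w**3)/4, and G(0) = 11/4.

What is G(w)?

The substitution u = 2*w**3 - w**2 + w works: G'(w) is exactly (dG/du)*(du/dw) for that inner function.
A general antiderivative is 3*exp(2*w**3 - w**2 + w)/4 + C.
The condition gives C = 11/4 - (3/4) = 2.
So G(w) = 3*exp(w)*exp(-w**2)*exp(2*w**3)/4 + 2.
Check: d/dw[3*exp(w)*exp(-w**2)*exp(2*w**3)/4 + 2] = (18*w**2*exp(w)*exp(2*w**3) - 6*w*exp(w)*exp(2*w**3) + 3*exp(w)*exp(2*w**3))*exp(-w**2)/4, which equals G'(w).

G(w) = 3*exp(w)*exp(-w**2)*exp(2*w**3)/4 + 2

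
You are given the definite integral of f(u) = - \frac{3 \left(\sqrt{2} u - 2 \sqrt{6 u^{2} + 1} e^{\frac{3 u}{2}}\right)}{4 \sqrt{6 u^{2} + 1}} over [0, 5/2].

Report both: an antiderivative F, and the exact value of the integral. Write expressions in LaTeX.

Any candidate F(u) must reproduce f(u) exactly when differentiated.
F(u) = - \frac{\sqrt{3 u^{2} + \frac{1}{2}}}{4} + e^{\frac{3 u}{2}} is an antiderivative of f.
Check: d/du[- \frac{\sqrt{3 u^{2} + \frac{1}{2}}}{4} + e^{\frac{3 u}{2}}] = \frac{- 3 \sqrt{2} u + 6 \sqrt{6 u^{2} + 1} e^{\frac{3 u}{2}}}{4 \sqrt{6 u^{2} + 1}}, which equals f(u).
F(5/2) = - \frac{\sqrt{77}}{8} + e^{\frac{15}{4}}; F(0) = 1 - \frac{\sqrt{2}}{8}.
Integral = F(5/2) - F(0) = - \frac{\sqrt{77}}{8} - 1 + \frac{\sqrt{2}}{8} + e^{\frac{15}{4}}.

Antiderivative: F(u) = - \frac{\sqrt{3 u^{2} + \frac{1}{2}}}{4} + e^{\frac{3 u}{2}}; value = - \frac{\sqrt{77}}{8} - 1 + \frac{\sqrt{2}}{8} + e^{\frac{15}{4}}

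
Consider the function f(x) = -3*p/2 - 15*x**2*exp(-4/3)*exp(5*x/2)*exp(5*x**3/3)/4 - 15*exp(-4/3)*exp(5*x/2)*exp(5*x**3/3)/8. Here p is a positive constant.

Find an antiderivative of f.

Integrate term by term and add the pieces.
Check: d/dx[3*(-2*p*x - exp(5*x**3/3 + 5*x/2 - 4/3))/4] = -3*p/2 - 15*x**2*exp(-4/3)*exp(5*x/2)*exp(5*x**3/3)/4 - 15*exp(-4/3)*exp(5*x/2)*exp(5*x**3/3)/8 = f(x).

An antiderivative is F(x) = 3*(-2*p*x - exp(5*x**3/3 + 5*x/2 - 4/3))/4.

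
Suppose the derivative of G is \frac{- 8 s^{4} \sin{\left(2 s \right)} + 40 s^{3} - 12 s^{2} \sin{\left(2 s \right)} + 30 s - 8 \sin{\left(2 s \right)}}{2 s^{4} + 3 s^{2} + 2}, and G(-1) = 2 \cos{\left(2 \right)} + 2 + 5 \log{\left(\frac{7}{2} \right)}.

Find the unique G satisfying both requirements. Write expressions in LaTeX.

G(s) = 5 \log{\left(s^{4} + \frac{3 s^{2}}{2} + 1 \right)} + 2 \cos{\left(2 s \right)} + 2

Differentiate the proposed G(s) back; it has to land on the given G'(s).
A general antiderivative is 5 \log{\left(s^{4} + \frac{3 s^{2}}{2} + 1 \right)} + 2 \cos{\left(2 s \right)} + C.
The condition gives C = 2 \cos{\left(2 \right)} + 2 + 5 \log{\left(\frac{7}{2} \right)} - (2 \cos{\left(2 \right)} + 5 \log{\left(\frac{7}{2} \right)}) = 2.
So G(s) = 5 \log{\left(s^{4} + \frac{3 s^{2}}{2} + 1 \right)} + 2 \cos{\left(2 s \right)} + 2.
Check: d/ds[5 \log{\left(s^{4} + \frac{3 s^{2}}{2} + 1 \right)} + 2 \cos{\left(2 s \right)} + 2] = \frac{- 8 s^{4} \sin{\left(2 s \right)} + 40 s^{3} - 12 s^{2} \sin{\left(2 s \right)} + 30 s - 8 \sin{\left(2 s \right)}}{2 s^{4} + 3 s^{2} + 2} = G'(s).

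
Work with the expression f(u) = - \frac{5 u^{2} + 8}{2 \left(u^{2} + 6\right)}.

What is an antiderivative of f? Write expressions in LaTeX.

Differentiate the proposed F(u) back; it has to land on f(u) exactly.
Check: d/du[- \frac{5 u}{2} + \frac{11 \sqrt{6} \operatorname{atan}{\left(\frac{\sqrt{6} u}{6} \right)}}{6}] = \frac{- 5 u^{2} - 8}{2 u^{2} + 12}, which equals f(u).

An antiderivative is F(u) = - \frac{5 u}{2} + \frac{11 \sqrt{6} \operatorname{atan}{\left(\frac{\sqrt{6} u}{6} \right)}}{6}.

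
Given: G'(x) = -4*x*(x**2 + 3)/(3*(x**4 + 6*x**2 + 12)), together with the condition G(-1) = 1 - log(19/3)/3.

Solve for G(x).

G(x) = (3 - log(x**4/3 + 2*x**2 + 4))/3

The substitution u = x**4/3 + 2*x**2 + 4 works: G'(x) is exactly (dG/du)*(du/dx) for that inner function.
A general antiderivative is -log(x**4/3 + 2*x**2 + 4)/3 + C.
The condition gives C = 1 - log(19/3)/3 - (-log(19/3)/3) = 1.
So G(x) = (3 - log(x**4/3 + 2*x**2 + 4))/3.
Check: d/dx[(3 - log(x**4/3 + 2*x**2 + 4))/3] = (-4*x**3 - 12*x)/(3*x**4 + 18*x**2 + 36), which equals G'(x).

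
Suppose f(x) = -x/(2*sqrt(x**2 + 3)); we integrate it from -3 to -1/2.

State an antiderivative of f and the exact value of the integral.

Antiderivative: F(x) = -sqrt(x**2 + 3)/2; value = -sqrt(13)/4 + sqrt(3)

f matches the chain-rule pattern g'(h)*h' with inner function h(x) = x**2 + 3; substituting u = h(x) collapses the integral.
F(x) = -sqrt(x**2 + 3)/2 is an antiderivative of f.
Check: d/dx[-sqrt(x**2 + 3)/2] = -x/(2*sqrt(x**2 + 3)) = f(x).
F(-1/2) = -sqrt(13)/4; F(-3) = -sqrt(3).
Integral = F(-1/2) - F(-3) = -sqrt(13)/4 + sqrt(3).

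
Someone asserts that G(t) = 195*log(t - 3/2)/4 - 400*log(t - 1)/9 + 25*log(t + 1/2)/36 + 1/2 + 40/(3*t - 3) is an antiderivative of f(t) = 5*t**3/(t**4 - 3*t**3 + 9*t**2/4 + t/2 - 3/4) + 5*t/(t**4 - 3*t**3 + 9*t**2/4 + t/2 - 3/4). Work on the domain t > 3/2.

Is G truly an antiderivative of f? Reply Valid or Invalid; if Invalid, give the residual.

d/dt[G] = (20*t**3 + 20*t)/(4*t**4 - 12*t**3 + 9*t**2 + 2*t - 3)
This equals f(t) exactly, so the claim holds.

Valid: G'(t) = f(t).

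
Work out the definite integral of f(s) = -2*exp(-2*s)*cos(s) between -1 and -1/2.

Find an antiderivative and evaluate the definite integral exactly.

An antiderivative F(s) passes only if d/ds[F] lands on f(s) exactly.
F(s) = 2*(-sin(s) + 2*cos(s))*exp(-2*s)/5 is an antiderivative of f.
Check: d/ds[2*(-sin(s) + 2*cos(s))*exp(-2*s)/5] = -2*exp(-2*s)*cos(s) = f(s).
F(-1/2) = 2*exp(1)*sin(1/2)/5 + 4*exp(1)*cos(1/2)/5; F(-1) = 2*exp(2)*sin(1)/5 + 4*exp(2)*cos(1)/5.
Integral = F(-1/2) - F(-1) = -4*exp(2)*cos(1)/5 - 2*exp(2)*sin(1)/5 + 2*exp(1)*sin(1/2)/5 + 4*exp(1)*cos(1/2)/5.

Antiderivative: F(s) = 2*(-sin(s) + 2*cos(s))*exp(-2*s)/5; value = -4*exp(2)*cos(1)/5 - 2*exp(2)*sin(1)/5 + 2*exp(1)*sin(1/2)/5 + 4*exp(1)*cos(1/2)/5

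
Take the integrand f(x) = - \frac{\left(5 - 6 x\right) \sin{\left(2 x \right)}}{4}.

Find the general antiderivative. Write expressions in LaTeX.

An antiderivative F(x) passes only if d/dx[F] lands on f(x) exactly.
Check: d/dx[- \frac{6 x \cos{\left(2 x \right)} - 3 \sin{\left(2 x \right)} - 5 \cos{\left(2 x \right)}}{8}] = \frac{3 x \sin{\left(2 x \right)}}{2} - \frac{5 \sin{\left(2 x \right)}}{4}, which equals f(x).

F(x) = - \frac{6 x \cos{\left(2 x \right)} - 3 \sin{\left(2 x \right)} - 5 \cos{\left(2 x \right)}}{8} + C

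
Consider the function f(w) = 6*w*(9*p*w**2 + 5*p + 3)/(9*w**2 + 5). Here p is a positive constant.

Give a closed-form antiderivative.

A first test for any F(w): its w-derivative must equal f(w) identically.
Check: d/dw[3*p*w**2 + log(3*w**2 + 5/3)] = (54*p*w**3 + 30*p*w + 18*w)/(9*w**2 + 5), which equals f(w).

An antiderivative is F(w) = 3*p*w**2 + log(3*w**2 + 5/3).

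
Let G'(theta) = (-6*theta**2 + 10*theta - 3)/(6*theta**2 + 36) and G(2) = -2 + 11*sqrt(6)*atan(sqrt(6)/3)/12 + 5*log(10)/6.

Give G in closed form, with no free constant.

Recover the given G'(theta) by differentiating a candidate G(theta); any mismatch rules it out.
A general antiderivative is -theta + 5*log(theta**2 + 6)/6 + 11*sqrt(6)*atan(sqrt(6)*theta/6)/12 + C.
The condition gives C = -2 + 11*sqrt(6)*atan(sqrt(6)/3)/12 + 5*log(10)/6 - (-2 + 11*sqrt(6)*atan(sqrt(6)/3)/12 + 5*log(10)/6) = 0.
So G(theta) = -theta + 5*log(theta**2 + 6)/6 + 11*sqrt(6)*atan(sqrt(6)*theta/6)/12.
Check: d/dtheta[-theta + 5*log(theta**2 + 6)/6 + 11*sqrt(6)*atan(sqrt(6)*theta/6)/12] = (-6*theta**2 + 10*theta - 3)/(6*theta**2 + 36) = G'(theta).

G(theta) = -theta + 5*log(theta**2 + 6)/6 + 11*sqrt(6)*atan(sqrt(6)*theta/6)/12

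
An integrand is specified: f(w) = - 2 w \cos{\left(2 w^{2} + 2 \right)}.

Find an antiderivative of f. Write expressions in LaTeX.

f matches the chain-rule pattern g'(h)*h' with inner function h(w) = 2 w^{2} + 2; substituting u = h(w) collapses the integral.
Check: d/dw[- \frac{\sin{\left(2 w^{2} + 2 \right)}}{2}] = - 2 w \cos{\left(2 w^{2} + 2 \right)} = f(w).

An antiderivative is F(w) = - \frac{\sin{\left(2 w^{2} + 2 \right)}}{2}.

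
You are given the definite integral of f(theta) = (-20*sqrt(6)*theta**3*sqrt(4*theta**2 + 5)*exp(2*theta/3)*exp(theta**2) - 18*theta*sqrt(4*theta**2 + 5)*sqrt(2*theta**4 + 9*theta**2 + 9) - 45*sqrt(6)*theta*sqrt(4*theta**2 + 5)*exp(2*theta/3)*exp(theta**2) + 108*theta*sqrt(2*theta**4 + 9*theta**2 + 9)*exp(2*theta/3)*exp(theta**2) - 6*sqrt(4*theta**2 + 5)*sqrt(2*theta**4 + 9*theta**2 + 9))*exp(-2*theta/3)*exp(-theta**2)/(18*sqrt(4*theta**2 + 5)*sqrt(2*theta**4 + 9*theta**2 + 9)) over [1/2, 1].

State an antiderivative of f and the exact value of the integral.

Any candidate F(theta) must reproduce f(theta) exactly when differentiated.
F(theta) = (27*sqrt(4*theta**2 + 5) - 5*sqrt(6)*sqrt(2*theta**4 + 9*theta**2 + 9) + 9*exp(-2*theta/3)*exp(-theta**2))/18 is an antiderivative of f.
Check: d/dtheta[(27*sqrt(4*theta**2 + 5) - 5*sqrt(6)*sqrt(2*theta**4 + 9*theta**2 + 9) + 9*exp(-2*theta/3)*exp(-theta**2))/18] = (-20*sqrt(6)*theta**3*sqrt(4*theta**2 + 5)*exp(2*theta/3)*exp(theta**2) - 18*theta*sqrt(4*theta**2 + 5)*sqrt(2*theta**4 + 9*theta**2 + 9) - 45*sqrt(6)*theta*sqrt(4*theta**2 + 5)*exp(2*theta/3)*exp(theta**2) + 108*theta*sqrt(2*theta**4 + 9*theta**2 + 9)*exp(2*theta/3)*exp(theta**2) - 6*sqrt(4*theta**2 + 5)*sqrt(2*theta**4 + 9*theta**2 + 9))*exp(-2*theta/3)*exp(-theta**2)/(18*sqrt(4*theta**2 + 5)*sqrt(2*theta**4 + 9*theta**2 + 9)) = f(theta).
F(1) = -5*sqrt(30)/9 + exp(-5/3)/2 + 9/2; F(1/2) = -5*sqrt(273)/36 + exp(-7/12)/2 + 3*sqrt(6)/2.
Integral = F(1) - F(1/2) = -3*sqrt(6)/2 - 5*sqrt(30)/9 - exp(-7/12)/2 + exp(-5/3)/2 + 5*sqrt(273)/36 + 9/2.

Antiderivative: F(theta) = (27*sqrt(4*theta**2 + 5) - 5*sqrt(6)*sqrt(2*theta**4 + 9*theta**2 + 9) + 9*exp(-2*theta/3)*exp(-theta**2))/18; value = -3*sqrt(6)/2 - 5*sqrt(30)/9 - exp(-7/12)/2 + exp(-5/3)/2 + 5*sqrt(273)/36 + 9/2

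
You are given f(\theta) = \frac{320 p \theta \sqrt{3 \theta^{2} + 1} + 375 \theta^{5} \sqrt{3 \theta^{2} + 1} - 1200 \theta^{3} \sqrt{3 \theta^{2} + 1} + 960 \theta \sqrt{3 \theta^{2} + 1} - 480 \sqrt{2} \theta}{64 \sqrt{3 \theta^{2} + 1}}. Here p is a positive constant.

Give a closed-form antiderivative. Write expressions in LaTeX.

Any candidate F(\theta) must reproduce f(\theta) exactly when differentiated.
Check: d/d\theta[\frac{320 p \theta^{2} - \left(8 - 5 \theta^{2}\right)^{3} - 320 \sqrt{2} \sqrt{3 \theta^{2} + 1}}{128}] = \frac{320 p \theta \sqrt{3 \theta^{2} + 1} + 375 \theta^{5} \sqrt{3 \theta^{2} + 1} - 1200 \theta^{3} \sqrt{3 \theta^{2} + 1} + 960 \theta \sqrt{3 \theta^{2} + 1} - 480 \sqrt{2} \theta}{64 \sqrt{3 \theta^{2} + 1}} = f(\theta).

An antiderivative is F(\theta) = \frac{320 p \theta^{2} - \left(8 - 5 \theta^{2}\right)^{3} - 320 \sqrt{2} \sqrt{3 \theta^{2} + 1}}{128}.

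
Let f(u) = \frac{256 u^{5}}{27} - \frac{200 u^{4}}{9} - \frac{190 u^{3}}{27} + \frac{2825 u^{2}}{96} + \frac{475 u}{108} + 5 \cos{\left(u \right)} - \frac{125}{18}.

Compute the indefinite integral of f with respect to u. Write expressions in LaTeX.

The integrand splits into summands that can be handled one at a time.
Check: d/du[- \frac{2 \left(- \frac{4 u^{2}}{3} + \frac{5 u}{4} + \frac{5}{3}\right)^{3}}{3} + 5 \sin{\left(u \right)}] = \frac{256 u^{5}}{27} - \frac{200 u^{4}}{9} - \frac{190 u^{3}}{27} + \frac{2825 u^{2}}{96} + \frac{475 u}{108} + 5 \cos{\left(u \right)} - \frac{125}{18} = f(u).

F(u) = - \frac{2 \left(- \frac{4 u^{2}}{3} + \frac{5 u}{4} + \frac{5}{3}\right)^{3}}{3} + 5 \sin{\left(u \right)} + C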